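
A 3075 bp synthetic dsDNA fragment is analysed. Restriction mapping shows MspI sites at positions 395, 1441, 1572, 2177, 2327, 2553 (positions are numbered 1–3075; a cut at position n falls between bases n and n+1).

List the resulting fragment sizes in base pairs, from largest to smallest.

1046, 605, 522, 395, 226, 150, 131 bp

Linear molecule, 6 cuts → 7 fragments:
  395 − 0 = 395 bp
  1441 − 395 = 1046 bp
  1572 − 1441 = 131 bp
  2177 − 1572 = 605 bp
  2327 − 2177 = 150 bp
  2553 − 2327 = 226 bp
  3075 − 2553 = 522 bp
Sorted largest to smallest: 1046, 605, 522, 395, 226, 150, 131 bp.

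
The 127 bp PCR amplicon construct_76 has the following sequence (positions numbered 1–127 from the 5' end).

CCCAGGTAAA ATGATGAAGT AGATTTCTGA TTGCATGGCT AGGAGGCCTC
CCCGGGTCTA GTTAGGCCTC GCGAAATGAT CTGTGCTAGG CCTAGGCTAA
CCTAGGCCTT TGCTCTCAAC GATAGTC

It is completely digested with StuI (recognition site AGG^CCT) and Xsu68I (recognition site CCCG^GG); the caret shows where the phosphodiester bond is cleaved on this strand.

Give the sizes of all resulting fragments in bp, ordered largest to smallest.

StuI sites (AGGCCT) start at positions 44, 64, 88, 104.
StuI cuts after base 3 of each site, so after positions 46, 66, 90, 106.
The Xsu68I site (CCCGGG) starts at position 51.
Xsu68I cuts after base 4 of each site, so after position 54.
Combined cut positions: 46, 54, 66, 90, 106.
Linear molecule, 5 cuts → 6 fragments:
  1–46 → 46 bp
  47–54 → 8 bp
  55–66 → 12 bp
  67–90 → 24 bp
  91–106 → 16 bp
  107–127 → 21 bp
Sorted largest to smallest: 46, 24, 21, 16, 12, 8 bp.

46, 24, 21, 16, 12, 8 bp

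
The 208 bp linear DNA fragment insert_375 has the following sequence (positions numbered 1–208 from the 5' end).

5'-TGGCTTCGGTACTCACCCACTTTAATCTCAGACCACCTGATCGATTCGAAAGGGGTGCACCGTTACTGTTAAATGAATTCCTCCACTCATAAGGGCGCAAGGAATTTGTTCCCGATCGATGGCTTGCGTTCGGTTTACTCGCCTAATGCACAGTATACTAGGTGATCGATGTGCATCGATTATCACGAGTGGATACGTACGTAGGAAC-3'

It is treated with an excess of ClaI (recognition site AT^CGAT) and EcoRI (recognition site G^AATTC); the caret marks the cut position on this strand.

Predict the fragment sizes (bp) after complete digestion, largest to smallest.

ClaI sites (ATCGAT) start at positions 40, 115, 165, 175.
ClaI cuts after base 2 of each site, so after positions 41, 116, 166, 176.
The EcoRI site (GAATTC) starts at position 75.
EcoRI cuts after the first base of each site, so after position 75.
Combined cut positions: 41, 75, 116, 166, 176.
Linear molecule, 5 cuts → 6 fragments:
  1–41 → 41 bp
  42–75 → 34 bp
  76–116 → 41 bp
  117–166 → 50 bp
  167–176 → 10 bp
  177–208 → 32 bp
Sorted largest to smallest: 50, 41, 41, 34, 32, 10 bp.

50, 41, 41, 34, 32, 10 bp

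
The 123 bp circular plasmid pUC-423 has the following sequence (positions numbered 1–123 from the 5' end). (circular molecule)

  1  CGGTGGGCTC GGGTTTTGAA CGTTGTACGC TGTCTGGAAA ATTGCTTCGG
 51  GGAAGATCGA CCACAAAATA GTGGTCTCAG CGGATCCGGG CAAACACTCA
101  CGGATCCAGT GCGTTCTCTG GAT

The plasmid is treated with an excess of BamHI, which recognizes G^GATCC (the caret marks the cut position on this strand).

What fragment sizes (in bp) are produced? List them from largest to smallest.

103, 20 bp

BamHI sites (GGATCC) start at positions 82, 102.
BamHI cuts after the first base of each site, so after positions 82, 102.
Circular molecule, 2 cuts → 2 fragments:
  83–102 → 20 bp
  103–123 then 1–82 → 21 + 82 = 103 bp
Sorted largest to smallest: 103, 20 bp.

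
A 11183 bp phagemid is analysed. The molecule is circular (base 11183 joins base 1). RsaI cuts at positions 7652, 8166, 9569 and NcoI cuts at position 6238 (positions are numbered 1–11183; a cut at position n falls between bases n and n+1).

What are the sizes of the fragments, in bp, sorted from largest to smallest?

Combined cut positions (sorted): 6238, 7652, 8166, 9569.
Circular molecule, 4 cuts → 4 fragments:
  7652 − 6238 = 1414 bp
  8166 − 7652 = 514 bp
  9569 − 8166 = 1403 bp
  wrap: 11183 − 9569 + 6238 = 7852 bp
Sorted largest to smallest: 7852, 1414, 1403, 514 bp.

7852, 1414, 1403, 514 bp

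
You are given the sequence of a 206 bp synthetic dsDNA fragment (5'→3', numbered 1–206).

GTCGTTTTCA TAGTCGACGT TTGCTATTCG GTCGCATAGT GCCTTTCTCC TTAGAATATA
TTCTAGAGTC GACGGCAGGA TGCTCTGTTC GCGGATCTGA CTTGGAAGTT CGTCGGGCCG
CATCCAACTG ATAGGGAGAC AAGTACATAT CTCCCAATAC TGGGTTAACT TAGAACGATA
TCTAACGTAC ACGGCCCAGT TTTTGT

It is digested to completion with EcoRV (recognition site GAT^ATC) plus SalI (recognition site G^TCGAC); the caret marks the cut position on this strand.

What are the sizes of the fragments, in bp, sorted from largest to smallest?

111, 55, 27, 13 bp

The EcoRV site (GATATC) starts at position 177.
EcoRV cuts after base 3 of each site, so after position 179.
SalI sites (GTCGAC) start at positions 13, 68.
SalI cuts after the first base of each site, so after positions 13, 68.
Combined cut positions: 13, 68, 179.
Linear molecule, 3 cuts → 4 fragments:
  1–13 → 13 bp
  14–68 → 55 bp
  69–179 → 111 bp
  180–206 → 27 bp
Sorted largest to smallest: 111, 55, 27, 13 bp.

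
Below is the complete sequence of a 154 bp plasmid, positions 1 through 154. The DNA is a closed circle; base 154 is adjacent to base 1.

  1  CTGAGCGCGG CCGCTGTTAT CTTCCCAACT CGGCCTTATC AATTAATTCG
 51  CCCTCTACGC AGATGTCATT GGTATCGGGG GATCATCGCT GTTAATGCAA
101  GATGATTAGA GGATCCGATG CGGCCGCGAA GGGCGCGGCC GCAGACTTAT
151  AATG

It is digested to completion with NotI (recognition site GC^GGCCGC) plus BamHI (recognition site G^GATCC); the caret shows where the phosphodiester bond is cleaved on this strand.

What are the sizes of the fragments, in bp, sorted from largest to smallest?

103, 26, 15, 10 bp

NotI sites (GCGGCCGC) start at positions 7, 120, 135.
NotI cuts after base 2 of each site, so after positions 8, 121, 136.
The BamHI site (GGATCC) starts at position 111.
BamHI cuts after the first base of each site, so after position 111.
Combined cut positions: 8, 111, 121, 136.
Circular molecule, 4 cuts → 4 fragments:
  9–111 → 103 bp
  112–121 → 10 bp
  122–136 → 15 bp
  137–154 then 1–8 → 18 + 8 = 26 bp
Sorted largest to smallest: 103, 26, 15, 10 bp.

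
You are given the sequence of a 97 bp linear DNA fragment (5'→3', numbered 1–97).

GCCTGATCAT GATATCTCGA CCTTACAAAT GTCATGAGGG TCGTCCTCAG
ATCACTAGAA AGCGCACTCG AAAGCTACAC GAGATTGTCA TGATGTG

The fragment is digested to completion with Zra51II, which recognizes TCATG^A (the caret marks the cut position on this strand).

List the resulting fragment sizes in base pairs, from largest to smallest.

Zra51II sites (TCATGA) start at positions 7, 32, 88.
Zra51II cuts after base 5 of each site (before the last base), so after positions 11, 36, 92.
Linear molecule, 3 cuts → 4 fragments:
  1–11 → 11 bp
  12–36 → 25 bp
  37–92 → 56 bp
  93–97 → 5 bp
Sorted largest to smallest: 56, 25, 11, 5 bp.

56, 25, 11, 5 bp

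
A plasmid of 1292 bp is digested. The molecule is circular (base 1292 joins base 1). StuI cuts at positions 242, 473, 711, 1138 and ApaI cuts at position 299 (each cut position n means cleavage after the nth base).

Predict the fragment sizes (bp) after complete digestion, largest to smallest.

427, 396, 238, 174, 57 bp

Combined cut positions (sorted): 242, 299, 473, 711, 1138.
Circular molecule, 5 cuts → 5 fragments:
  299 − 242 = 57 bp
  473 − 299 = 174 bp
  711 − 473 = 238 bp
  1138 − 711 = 427 bp
  wrap: 1292 − 1138 + 242 = 396 bp
Sorted largest to smallest: 427, 396, 238, 174, 57 bp.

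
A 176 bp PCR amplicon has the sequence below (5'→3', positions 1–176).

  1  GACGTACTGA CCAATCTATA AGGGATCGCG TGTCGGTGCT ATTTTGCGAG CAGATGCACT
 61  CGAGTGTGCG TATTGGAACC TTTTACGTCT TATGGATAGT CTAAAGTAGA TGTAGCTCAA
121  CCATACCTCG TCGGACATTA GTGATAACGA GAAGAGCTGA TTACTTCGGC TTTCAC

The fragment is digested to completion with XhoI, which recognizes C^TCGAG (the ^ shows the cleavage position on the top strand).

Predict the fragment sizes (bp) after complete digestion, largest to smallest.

117, 59 bp

The XhoI site (CTCGAG) starts at position 59.
XhoI cuts after the first base of each site, so after position 59.
Linear molecule, 1 cut → 2 fragments:
  1–59 → 59 bp
  60–176 → 117 bp
Sorted largest to smallest: 117, 59 bp.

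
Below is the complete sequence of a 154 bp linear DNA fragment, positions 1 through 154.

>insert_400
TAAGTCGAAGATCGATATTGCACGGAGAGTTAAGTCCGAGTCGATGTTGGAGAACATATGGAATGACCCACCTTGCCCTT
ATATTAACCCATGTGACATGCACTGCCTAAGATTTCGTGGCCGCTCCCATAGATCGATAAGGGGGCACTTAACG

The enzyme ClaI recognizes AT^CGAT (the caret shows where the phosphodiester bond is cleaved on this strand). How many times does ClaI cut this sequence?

ATCGAT occurs starting at positions 11, 133.
ClaI cuts at 2 sites.

2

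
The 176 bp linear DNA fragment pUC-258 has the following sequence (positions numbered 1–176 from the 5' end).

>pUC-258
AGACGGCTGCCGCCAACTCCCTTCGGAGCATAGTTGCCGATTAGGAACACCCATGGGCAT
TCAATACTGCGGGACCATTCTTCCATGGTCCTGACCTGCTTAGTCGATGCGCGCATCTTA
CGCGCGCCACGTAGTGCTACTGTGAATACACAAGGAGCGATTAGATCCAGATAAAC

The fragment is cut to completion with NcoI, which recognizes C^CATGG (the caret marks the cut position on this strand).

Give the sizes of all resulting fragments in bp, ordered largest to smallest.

93, 51, 32 bp

NcoI sites (CCATGG) start at positions 51, 83.
NcoI cuts after the first base of each site, so after positions 51, 83.
Linear molecule, 2 cuts → 3 fragments:
  1–51 → 51 bp
  52–83 → 32 bp
  84–176 → 93 bp
Sorted largest to smallest: 93, 51, 32 bp.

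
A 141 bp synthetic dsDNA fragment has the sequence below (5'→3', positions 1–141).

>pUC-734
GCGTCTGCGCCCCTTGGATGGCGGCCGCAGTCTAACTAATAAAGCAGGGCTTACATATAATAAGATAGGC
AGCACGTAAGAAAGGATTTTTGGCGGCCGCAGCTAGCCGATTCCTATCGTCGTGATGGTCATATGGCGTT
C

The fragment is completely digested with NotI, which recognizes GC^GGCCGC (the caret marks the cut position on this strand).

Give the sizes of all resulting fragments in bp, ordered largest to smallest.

72, 47, 22 bp

NotI sites (GCGGCCGC) start at positions 21, 93.
NotI cuts after base 2 of each site, so after positions 22, 94.
Linear molecule, 2 cuts → 3 fragments:
  1–22 → 22 bp
  23–94 → 72 bp
  95–141 → 47 bp
Sorted largest to smallest: 72, 47, 22 bp.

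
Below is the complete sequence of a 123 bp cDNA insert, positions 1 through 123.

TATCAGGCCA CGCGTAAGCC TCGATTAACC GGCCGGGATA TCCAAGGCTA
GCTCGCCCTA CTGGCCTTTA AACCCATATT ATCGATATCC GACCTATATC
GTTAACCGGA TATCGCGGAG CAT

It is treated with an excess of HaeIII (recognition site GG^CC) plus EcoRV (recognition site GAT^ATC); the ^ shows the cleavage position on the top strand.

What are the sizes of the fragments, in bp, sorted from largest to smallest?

25, 25, 25, 22, 12, 7, 7 bp

HaeIII sites (GGCC) start at positions 6, 31, 63.
HaeIII cuts after base 2 of each site, so after positions 7, 32, 64.
EcoRV sites (GATATC) start at positions 37, 84, 109.
EcoRV cuts after base 3 of each site, so after positions 39, 86, 111.
Combined cut positions: 7, 32, 39, 64, 86, 111.
Linear molecule, 6 cuts → 7 fragments:
  1–7 → 7 bp
  8–32 → 25 bp
  33–39 → 7 bp
  40–64 → 25 bp
  65–86 → 22 bp
  87–111 → 25 bp
  112–123 → 12 bp
Sorted largest to smallest: 25, 25, 25, 22, 12, 7, 7 bp.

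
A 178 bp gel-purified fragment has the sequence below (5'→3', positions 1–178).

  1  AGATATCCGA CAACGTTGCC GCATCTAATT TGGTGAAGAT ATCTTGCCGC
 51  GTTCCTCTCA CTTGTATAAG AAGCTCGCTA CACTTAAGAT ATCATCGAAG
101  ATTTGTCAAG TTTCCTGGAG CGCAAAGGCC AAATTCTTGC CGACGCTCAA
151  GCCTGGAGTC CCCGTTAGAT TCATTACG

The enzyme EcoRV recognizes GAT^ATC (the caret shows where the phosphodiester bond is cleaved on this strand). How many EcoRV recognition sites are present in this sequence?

3

GATATC occurs starting at positions 2, 38, 88.
EcoRV cuts at 3 sites.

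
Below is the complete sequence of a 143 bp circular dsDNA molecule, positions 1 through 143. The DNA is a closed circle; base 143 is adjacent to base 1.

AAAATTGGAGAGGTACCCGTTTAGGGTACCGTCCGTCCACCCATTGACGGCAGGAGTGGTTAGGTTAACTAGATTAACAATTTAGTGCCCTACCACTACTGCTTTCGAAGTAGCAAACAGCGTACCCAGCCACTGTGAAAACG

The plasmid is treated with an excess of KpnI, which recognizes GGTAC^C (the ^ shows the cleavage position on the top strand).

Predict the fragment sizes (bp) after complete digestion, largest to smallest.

KpnI sites (GGTACC) start at positions 12, 25.
KpnI cuts after base 5 of each site (before the last base), so after positions 16, 29.
Circular molecule, 2 cuts → 2 fragments:
  17–29 → 13 bp
  30–143 then 1–16 → 114 + 16 = 130 bp
Sorted largest to smallest: 130, 13 bp.

130, 13 bp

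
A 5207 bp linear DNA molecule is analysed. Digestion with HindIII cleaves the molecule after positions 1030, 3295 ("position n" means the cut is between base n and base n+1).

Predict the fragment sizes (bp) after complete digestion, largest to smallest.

Linear molecule, 2 cuts → 3 fragments:
  1030 − 0 = 1030 bp
  3295 − 1030 = 2265 bp
  5207 − 3295 = 1912 bp
Sorted largest to smallest: 2265, 1912, 1030 bp.

2265, 1912, 1030 bp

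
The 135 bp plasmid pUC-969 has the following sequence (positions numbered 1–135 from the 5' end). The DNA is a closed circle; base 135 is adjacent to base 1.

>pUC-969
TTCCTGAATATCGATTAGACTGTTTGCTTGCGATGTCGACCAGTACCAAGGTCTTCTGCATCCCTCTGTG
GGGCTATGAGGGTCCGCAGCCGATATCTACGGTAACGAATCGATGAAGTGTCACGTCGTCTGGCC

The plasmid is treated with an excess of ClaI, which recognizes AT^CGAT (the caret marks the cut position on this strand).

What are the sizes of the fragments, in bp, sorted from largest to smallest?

99, 36 bp

ClaI sites (ATCGAT) start at positions 10, 109.
ClaI cuts after base 2 of each site, so after positions 11, 110.
Circular molecule, 2 cuts → 2 fragments:
  12–110 → 99 bp
  111–135 then 1–11 → 25 + 11 = 36 bp
Sorted largest to smallest: 99, 36 bp.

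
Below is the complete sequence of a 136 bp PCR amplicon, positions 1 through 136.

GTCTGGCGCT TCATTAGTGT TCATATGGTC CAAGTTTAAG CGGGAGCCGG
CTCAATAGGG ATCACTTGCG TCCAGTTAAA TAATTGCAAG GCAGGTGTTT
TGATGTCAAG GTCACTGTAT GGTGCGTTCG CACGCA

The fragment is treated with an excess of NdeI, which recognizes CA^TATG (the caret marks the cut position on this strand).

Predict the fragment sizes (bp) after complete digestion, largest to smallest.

The NdeI site (CATATG) starts at position 22.
NdeI cuts after base 2 of each site, so after position 23.
Linear molecule, 1 cut → 2 fragments:
  1–23 → 23 bp
  24–136 → 113 bp
Sorted largest to smallest: 113, 23 bp.

113, 23 bp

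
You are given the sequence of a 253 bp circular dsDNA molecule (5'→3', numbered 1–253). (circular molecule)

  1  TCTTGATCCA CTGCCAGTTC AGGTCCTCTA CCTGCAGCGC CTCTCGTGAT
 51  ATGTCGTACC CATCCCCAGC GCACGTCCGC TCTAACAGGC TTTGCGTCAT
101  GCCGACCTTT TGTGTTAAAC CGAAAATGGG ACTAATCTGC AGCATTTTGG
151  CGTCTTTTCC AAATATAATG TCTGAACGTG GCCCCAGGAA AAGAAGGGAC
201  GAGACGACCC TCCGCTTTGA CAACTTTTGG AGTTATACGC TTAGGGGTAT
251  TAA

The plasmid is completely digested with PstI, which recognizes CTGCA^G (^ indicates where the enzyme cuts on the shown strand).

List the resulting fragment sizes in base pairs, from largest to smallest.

148, 105 bp

PstI sites (CTGCAG) start at positions 32, 137.
PstI cuts after base 5 of each site (before the last base), so after positions 36, 141.
Circular molecule, 2 cuts → 2 fragments:
  37–141 → 105 bp
  142–253 then 1–36 → 112 + 36 = 148 bp
Sorted largest to smallest: 148, 105 bp.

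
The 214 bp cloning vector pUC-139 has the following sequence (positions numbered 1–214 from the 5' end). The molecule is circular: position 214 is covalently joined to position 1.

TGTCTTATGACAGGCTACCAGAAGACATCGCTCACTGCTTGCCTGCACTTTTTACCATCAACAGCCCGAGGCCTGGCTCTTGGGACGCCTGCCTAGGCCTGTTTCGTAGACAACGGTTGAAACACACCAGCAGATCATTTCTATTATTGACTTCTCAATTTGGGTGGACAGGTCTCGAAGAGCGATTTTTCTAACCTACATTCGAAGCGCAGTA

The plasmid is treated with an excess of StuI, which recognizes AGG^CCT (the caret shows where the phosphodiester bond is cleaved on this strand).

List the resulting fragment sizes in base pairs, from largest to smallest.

StuI sites (AGGCCT) start at positions 69, 95.
StuI cuts after base 3 of each site, so after positions 71, 97.
Circular molecule, 2 cuts → 2 fragments:
  72–97 → 26 bp
  98–214 then 1–71 → 117 + 71 = 188 bp
Sorted largest to smallest: 188, 26 bp.

188, 26 bp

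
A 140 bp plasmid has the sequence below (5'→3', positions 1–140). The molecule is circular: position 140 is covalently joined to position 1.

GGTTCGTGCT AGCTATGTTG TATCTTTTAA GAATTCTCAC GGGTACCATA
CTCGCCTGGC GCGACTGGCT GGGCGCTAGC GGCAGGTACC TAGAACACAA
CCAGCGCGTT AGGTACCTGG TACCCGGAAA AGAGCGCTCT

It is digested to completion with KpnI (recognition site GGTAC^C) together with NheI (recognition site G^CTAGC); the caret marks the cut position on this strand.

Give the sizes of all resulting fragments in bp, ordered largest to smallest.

KpnI sites (GGTACC) start at positions 42, 85, 112, 119.
KpnI cuts after base 5 of each site (before the last base), so after positions 46, 89, 116, 123.
NheI sites (GCTAGC) start at positions 8, 75.
NheI cuts after the first base of each site, so after positions 8, 75.
Combined cut positions: 8, 46, 75, 89, 116, 123.
Circular molecule, 6 cuts → 6 fragments:
  9–46 → 38 bp
  47–75 → 29 bp
  76–89 → 14 bp
  90–116 → 27 bp
  117–123 → 7 bp
  124–140 then 1–8 → 17 + 8 = 25 bp
Sorted largest to smallest: 38, 29, 27, 25, 14, 7 bp.

38, 29, 27, 25, 14, 7 bp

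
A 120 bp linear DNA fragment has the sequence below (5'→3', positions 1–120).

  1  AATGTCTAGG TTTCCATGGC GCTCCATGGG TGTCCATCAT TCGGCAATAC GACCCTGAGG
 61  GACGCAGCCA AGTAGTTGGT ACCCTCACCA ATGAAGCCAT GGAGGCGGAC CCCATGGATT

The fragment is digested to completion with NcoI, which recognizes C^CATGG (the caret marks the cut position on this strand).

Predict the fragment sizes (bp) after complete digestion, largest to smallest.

NcoI sites (CCATGG) start at positions 14, 24, 97, 112.
NcoI cuts after the first base of each site, so after positions 14, 24, 97, 112.
Linear molecule, 4 cuts → 5 fragments:
  1–14 → 14 bp
  15–24 → 10 bp
  25–97 → 73 bp
  98–112 → 15 bp
  113–120 → 8 bp
Sorted largest to smallest: 73, 15, 14, 10, 8 bp.

73, 15, 14, 10, 8 bp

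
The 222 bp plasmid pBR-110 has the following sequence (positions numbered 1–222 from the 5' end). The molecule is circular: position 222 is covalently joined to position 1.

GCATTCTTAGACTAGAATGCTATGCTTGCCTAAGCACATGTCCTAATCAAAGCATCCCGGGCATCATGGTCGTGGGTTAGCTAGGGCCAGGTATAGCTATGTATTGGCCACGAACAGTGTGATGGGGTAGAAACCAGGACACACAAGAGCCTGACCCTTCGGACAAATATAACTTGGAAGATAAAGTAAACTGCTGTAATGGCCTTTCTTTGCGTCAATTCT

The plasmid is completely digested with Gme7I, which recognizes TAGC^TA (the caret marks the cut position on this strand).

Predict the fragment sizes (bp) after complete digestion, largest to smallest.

Gme7I sites (TAGCTA) start at positions 78, 94.
Gme7I cuts after base 4 of each site, so after positions 81, 97.
Circular molecule, 2 cuts → 2 fragments:
  82–97 → 16 bp
  98–222 then 1–81 → 125 + 81 = 206 bp
Sorted largest to smallest: 206, 16 bp.

206, 16 bp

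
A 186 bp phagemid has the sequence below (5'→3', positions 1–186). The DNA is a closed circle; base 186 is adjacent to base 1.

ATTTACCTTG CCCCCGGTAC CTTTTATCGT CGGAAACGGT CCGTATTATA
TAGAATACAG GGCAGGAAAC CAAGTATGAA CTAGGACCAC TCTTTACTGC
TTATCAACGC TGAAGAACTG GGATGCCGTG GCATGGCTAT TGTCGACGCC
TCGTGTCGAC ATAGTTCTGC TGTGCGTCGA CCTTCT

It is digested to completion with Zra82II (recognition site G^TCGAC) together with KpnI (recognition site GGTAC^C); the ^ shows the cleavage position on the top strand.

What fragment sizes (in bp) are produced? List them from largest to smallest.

Zra82II sites (GTCGAC) start at positions 142, 155, 176.
Zra82II cuts after the first base of each site, so after positions 142, 155, 176.
The KpnI site (GGTACC) starts at position 16.
KpnI cuts after base 5 of each site (before the last base), so after position 20.
Combined cut positions: 20, 142, 155, 176.
Circular molecule, 4 cuts → 4 fragments:
  21–142 → 122 bp
  143–155 → 13 bp
  156–176 → 21 bp
  177–186 then 1–20 → 10 + 20 = 30 bp
Sorted largest to smallest: 122, 30, 21, 13 bp.

122, 30, 21, 13 bp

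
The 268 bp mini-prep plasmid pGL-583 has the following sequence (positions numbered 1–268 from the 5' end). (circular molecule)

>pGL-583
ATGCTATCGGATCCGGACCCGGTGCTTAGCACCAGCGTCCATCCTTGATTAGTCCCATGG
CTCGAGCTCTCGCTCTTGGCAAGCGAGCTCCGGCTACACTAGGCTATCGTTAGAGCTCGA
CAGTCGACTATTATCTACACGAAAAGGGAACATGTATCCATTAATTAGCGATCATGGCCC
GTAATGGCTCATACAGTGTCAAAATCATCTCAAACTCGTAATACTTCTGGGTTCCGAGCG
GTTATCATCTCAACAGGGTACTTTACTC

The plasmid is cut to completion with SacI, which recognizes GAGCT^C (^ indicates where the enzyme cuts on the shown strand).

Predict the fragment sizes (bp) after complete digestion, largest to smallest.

SacI sites (GAGCTC) start at positions 64, 85, 113.
SacI cuts after base 5 of each site (before the last base), so after positions 68, 89, 117.
Circular molecule, 3 cuts → 3 fragments:
  69–89 → 21 bp
  90–117 → 28 bp
  118–268 then 1–68 → 151 + 68 = 219 bp
Sorted largest to smallest: 219, 28, 21 bp.

219, 28, 21 bp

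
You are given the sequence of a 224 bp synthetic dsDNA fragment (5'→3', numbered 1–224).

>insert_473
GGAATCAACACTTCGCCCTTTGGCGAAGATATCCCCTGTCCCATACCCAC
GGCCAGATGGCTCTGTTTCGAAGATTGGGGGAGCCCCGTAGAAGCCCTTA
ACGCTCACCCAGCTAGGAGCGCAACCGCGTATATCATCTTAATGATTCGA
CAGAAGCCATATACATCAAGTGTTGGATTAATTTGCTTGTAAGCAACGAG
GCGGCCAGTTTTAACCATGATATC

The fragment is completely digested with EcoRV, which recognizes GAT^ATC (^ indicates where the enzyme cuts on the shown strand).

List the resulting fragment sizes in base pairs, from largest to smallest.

191, 30, 3 bp

EcoRV sites (GATATC) start at positions 28, 219.
EcoRV cuts after base 3 of each site, so after positions 30, 221.
Linear molecule, 2 cuts → 3 fragments:
  1–30 → 30 bp
  31–221 → 191 bp
  222–224 → 3 bp
Sorted largest to smallest: 191, 30, 3 bp.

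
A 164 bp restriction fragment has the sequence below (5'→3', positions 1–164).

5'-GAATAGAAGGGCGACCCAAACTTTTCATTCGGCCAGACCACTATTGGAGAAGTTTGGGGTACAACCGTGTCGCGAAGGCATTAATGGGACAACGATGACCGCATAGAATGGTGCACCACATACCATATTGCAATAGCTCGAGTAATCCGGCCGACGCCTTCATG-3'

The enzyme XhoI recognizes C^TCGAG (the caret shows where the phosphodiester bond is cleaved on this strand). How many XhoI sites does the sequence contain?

1

CTCGAG occurs starting at position 137.
XhoI cuts at 1 site.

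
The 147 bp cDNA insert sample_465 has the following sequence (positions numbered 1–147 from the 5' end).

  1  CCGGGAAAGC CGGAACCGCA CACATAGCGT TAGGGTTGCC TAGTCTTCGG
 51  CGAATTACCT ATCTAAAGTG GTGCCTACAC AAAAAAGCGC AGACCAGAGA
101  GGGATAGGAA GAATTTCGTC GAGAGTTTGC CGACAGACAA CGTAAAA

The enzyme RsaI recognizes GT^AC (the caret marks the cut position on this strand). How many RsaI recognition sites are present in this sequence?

0

No occurrence of GTAC is present in the sequence.
RsaI does not cut: 0 sites.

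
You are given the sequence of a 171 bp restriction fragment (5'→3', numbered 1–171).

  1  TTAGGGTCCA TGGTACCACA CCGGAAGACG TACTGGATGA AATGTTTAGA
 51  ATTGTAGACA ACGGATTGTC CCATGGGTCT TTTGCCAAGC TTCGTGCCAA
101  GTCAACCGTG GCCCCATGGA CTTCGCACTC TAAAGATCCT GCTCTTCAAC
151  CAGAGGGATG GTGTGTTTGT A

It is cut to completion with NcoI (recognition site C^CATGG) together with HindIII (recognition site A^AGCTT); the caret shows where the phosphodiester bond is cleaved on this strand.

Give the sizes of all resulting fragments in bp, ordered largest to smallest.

63, 57, 27, 16, 8 bp

NcoI sites (CCATGG) start at positions 8, 71, 114.
NcoI cuts after the first base of each site, so after positions 8, 71, 114.
The HindIII site (AAGCTT) starts at position 87.
HindIII cuts after the first base of each site, so after position 87.
Combined cut positions: 8, 71, 87, 114.
Linear molecule, 4 cuts → 5 fragments:
  1–8 → 8 bp
  9–71 → 63 bp
  72–87 → 16 bp
  88–114 → 27 bp
  115–171 → 57 bp
Sorted largest to smallest: 63, 57, 27, 16, 8 bp.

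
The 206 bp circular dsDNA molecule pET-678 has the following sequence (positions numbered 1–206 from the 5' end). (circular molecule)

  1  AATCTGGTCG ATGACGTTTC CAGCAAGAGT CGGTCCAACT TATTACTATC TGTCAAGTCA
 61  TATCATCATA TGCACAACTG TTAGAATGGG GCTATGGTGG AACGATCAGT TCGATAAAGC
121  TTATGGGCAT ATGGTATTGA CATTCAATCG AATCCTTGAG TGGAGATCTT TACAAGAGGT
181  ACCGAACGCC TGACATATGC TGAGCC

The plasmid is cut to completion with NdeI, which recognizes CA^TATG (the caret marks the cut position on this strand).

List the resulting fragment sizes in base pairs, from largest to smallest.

NdeI sites (CATATG) start at positions 67, 128, 194.
NdeI cuts after base 2 of each site, so after positions 68, 129, 195.
Circular molecule, 3 cuts → 3 fragments:
  69–129 → 61 bp
  130–195 → 66 bp
  196–206 then 1–68 → 11 + 68 = 79 bp
Sorted largest to smallest: 79, 66, 61 bp.

79, 66, 61 bp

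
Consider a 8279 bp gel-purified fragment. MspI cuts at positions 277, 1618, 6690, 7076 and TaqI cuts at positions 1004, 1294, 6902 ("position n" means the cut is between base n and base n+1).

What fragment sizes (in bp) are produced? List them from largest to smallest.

Combined cut positions (sorted): 277, 1004, 1294, 1618, 6690, 6902, 7076.
Linear molecule, 7 cuts → 8 fragments:
  277 − 0 = 277 bp
  1004 − 277 = 727 bp
  1294 − 1004 = 290 bp
  1618 − 1294 = 324 bp
  6690 − 1618 = 5072 bp
  6902 − 6690 = 212 bp
  7076 − 6902 = 174 bp
  8279 − 7076 = 1203 bp
Sorted largest to smallest: 5072, 1203, 727, 324, 290, 277, 212, 174 bp.

5072, 1203, 727, 324, 290, 277, 212, 174 bp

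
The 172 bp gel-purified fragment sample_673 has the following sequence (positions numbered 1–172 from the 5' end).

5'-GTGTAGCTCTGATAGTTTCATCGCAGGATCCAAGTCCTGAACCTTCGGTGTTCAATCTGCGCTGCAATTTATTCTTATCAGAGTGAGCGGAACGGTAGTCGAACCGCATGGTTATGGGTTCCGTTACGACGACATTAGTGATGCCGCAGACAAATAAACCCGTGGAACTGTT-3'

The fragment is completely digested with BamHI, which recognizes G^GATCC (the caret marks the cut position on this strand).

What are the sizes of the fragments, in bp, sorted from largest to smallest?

The BamHI site (GGATCC) starts at position 26.
BamHI cuts after the first base of each site, so after position 26.
Linear molecule, 1 cut → 2 fragments:
  1–26 → 26 bp
  27–172 → 146 bp
Sorted largest to smallest: 146, 26 bp.

146, 26 bp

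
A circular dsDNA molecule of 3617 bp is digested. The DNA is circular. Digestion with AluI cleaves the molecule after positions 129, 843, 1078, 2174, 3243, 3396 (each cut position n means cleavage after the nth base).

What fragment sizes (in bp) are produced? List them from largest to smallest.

1096, 1069, 714, 350, 235, 153 bp

Circular molecule, 6 cuts → 6 fragments:
  843 − 129 = 714 bp
  1078 − 843 = 235 bp
  2174 − 1078 = 1096 bp
  3243 − 2174 = 1069 bp
  3396 − 3243 = 153 bp
  wrap: 3617 − 3396 + 129 = 350 bp
Sorted largest to smallest: 1096, 1069, 714, 350, 235, 153 bp.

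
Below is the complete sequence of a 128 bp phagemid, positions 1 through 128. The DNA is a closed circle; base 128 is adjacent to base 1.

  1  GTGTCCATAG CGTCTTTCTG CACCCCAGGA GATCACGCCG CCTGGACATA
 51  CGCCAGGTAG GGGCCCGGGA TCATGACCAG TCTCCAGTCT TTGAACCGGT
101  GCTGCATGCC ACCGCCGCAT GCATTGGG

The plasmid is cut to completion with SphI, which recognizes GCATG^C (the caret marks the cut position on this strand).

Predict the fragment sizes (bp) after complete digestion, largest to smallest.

115, 13 bp

SphI sites (GCATGC) start at positions 104, 117.
SphI cuts after base 5 of each site (before the last base), so after positions 108, 121.
Circular molecule, 2 cuts → 2 fragments:
  109–121 → 13 bp
  122–128 then 1–108 → 7 + 108 = 115 bp
Sorted largest to smallest: 115, 13 bp.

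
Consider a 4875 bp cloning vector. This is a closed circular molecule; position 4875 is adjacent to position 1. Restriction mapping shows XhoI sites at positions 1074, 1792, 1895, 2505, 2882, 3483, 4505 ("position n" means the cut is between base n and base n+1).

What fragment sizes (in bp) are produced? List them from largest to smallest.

Circular molecule, 7 cuts → 7 fragments:
  1792 − 1074 = 718 bp
  1895 − 1792 = 103 bp
  2505 − 1895 = 610 bp
  2882 − 2505 = 377 bp
  3483 − 2882 = 601 bp
  4505 − 3483 = 1022 bp
  wrap: 4875 − 4505 + 1074 = 1444 bp
Sorted largest to smallest: 1444, 1022, 718, 610, 601, 377, 103 bp.

1444, 1022, 718, 610, 601, 377, 103 bp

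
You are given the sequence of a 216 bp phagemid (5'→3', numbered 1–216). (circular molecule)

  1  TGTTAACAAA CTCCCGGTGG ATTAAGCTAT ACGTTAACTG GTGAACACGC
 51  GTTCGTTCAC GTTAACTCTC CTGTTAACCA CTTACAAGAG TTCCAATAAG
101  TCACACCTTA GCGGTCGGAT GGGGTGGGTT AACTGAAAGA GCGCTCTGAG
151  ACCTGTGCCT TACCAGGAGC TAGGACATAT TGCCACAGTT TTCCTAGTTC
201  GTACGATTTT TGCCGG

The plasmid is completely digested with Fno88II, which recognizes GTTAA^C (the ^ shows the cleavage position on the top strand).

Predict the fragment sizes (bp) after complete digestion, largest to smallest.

Fno88II sites (GTTAAC) start at positions 2, 33, 61, 73, 128.
Fno88II cuts after base 5 of each site (before the last base), so after positions 6, 37, 65, 77, 132.
Circular molecule, 5 cuts → 5 fragments:
  7–37 → 31 bp
  38–65 → 28 bp
  66–77 → 12 bp
  78–132 → 55 bp
  133–216 then 1–6 → 84 + 6 = 90 bp
Sorted largest to smallest: 90, 55, 31, 28, 12 bp.

90, 55, 31, 28, 12 bp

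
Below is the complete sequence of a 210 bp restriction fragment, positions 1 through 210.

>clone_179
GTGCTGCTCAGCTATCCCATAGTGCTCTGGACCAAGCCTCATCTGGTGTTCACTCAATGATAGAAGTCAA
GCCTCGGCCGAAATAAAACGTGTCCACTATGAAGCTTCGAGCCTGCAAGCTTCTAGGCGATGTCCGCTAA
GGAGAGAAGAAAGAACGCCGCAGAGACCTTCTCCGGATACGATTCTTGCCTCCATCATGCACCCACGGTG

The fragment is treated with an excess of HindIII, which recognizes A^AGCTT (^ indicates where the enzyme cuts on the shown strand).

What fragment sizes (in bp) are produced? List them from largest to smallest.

HindIII sites (AAGCTT) start at positions 102, 117.
HindIII cuts after the first base of each site, so after positions 102, 117.
Linear molecule, 2 cuts → 3 fragments:
  1–102 → 102 bp
  103–117 → 15 bp
  118–210 → 93 bp
Sorted largest to smallest: 102, 93, 15 bp.

102, 93, 15 bp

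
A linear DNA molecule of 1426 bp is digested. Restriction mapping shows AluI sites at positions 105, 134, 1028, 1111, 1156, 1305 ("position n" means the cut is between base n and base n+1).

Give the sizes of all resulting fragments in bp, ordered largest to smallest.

894, 149, 121, 105, 83, 45, 29 bp

Linear molecule, 6 cuts → 7 fragments:
  105 − 0 = 105 bp
  134 − 105 = 29 bp
  1028 − 134 = 894 bp
  1111 − 1028 = 83 bp
  1156 − 1111 = 45 bp
  1305 − 1156 = 149 bp
  1426 − 1305 = 121 bp
Sorted largest to smallest: 894, 149, 121, 105, 83, 45, 29 bp.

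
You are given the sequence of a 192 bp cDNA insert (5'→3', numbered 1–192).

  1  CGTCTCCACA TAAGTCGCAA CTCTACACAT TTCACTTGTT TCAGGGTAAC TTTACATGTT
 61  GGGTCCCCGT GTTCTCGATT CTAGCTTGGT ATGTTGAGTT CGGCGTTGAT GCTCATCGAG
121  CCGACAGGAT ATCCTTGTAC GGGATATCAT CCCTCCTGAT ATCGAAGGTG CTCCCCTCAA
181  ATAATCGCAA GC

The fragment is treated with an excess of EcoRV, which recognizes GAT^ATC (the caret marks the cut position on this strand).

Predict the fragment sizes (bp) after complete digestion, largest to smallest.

EcoRV sites (GATATC) start at positions 128, 143, 158.
EcoRV cuts after base 3 of each site, so after positions 130, 145, 160.
Linear molecule, 3 cuts → 4 fragments:
  1–130 → 130 bp
  131–145 → 15 bp
  146–160 → 15 bp
  161–192 → 32 bp
Sorted largest to smallest: 130, 32, 15, 15 bp.

130, 32, 15, 15 bp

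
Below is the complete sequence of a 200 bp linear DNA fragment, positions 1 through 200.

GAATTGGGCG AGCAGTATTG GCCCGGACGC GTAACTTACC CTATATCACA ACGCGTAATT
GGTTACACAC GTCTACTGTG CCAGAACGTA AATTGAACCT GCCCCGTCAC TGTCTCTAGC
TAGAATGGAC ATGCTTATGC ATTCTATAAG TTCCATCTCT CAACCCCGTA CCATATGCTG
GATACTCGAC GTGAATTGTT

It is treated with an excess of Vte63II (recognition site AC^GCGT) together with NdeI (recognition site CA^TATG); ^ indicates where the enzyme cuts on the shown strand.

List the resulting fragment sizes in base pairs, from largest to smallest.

121, 28, 27, 24 bp

Vte63II sites (ACGCGT) start at positions 27, 51.
Vte63II cuts after base 2 of each site, so after positions 28, 52.
The NdeI site (CATATG) starts at position 172.
NdeI cuts after base 2 of each site, so after position 173.
Combined cut positions: 28, 52, 173.
Linear molecule, 3 cuts → 4 fragments:
  1–28 → 28 bp
  29–52 → 24 bp
  53–173 → 121 bp
  174–200 → 27 bp
Sorted largest to smallest: 121, 28, 27, 24 bp.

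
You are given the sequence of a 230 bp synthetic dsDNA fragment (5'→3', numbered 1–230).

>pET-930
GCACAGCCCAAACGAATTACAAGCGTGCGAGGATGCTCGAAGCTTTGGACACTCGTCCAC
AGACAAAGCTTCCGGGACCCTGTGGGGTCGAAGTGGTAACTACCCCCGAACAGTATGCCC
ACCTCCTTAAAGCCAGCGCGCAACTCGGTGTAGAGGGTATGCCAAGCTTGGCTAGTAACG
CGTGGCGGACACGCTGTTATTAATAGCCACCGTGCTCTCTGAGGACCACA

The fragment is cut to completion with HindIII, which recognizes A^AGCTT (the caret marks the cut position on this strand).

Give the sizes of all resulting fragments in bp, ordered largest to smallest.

HindIII sites (AAGCTT) start at positions 40, 66, 164.
HindIII cuts after the first base of each site, so after positions 40, 66, 164.
Linear molecule, 3 cuts → 4 fragments:
  1–40 → 40 bp
  41–66 → 26 bp
  67–164 → 98 bp
  165–230 → 66 bp
Sorted largest to smallest: 98, 66, 40, 26 bp.

98, 66, 40, 26 bp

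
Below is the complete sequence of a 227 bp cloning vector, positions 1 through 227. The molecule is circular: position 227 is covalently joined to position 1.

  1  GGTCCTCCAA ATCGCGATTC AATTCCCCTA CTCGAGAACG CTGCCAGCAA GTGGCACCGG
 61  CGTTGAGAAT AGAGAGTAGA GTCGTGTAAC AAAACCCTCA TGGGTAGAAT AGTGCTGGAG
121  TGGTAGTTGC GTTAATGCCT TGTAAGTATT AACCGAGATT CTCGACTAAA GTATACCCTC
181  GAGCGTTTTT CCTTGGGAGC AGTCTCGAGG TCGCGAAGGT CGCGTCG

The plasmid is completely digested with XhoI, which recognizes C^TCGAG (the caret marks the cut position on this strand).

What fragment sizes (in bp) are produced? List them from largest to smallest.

XhoI sites (CTCGAG) start at positions 31, 178, 204.
XhoI cuts after the first base of each site, so after positions 31, 178, 204.
Circular molecule, 3 cuts → 3 fragments:
  32–178 → 147 bp
  179–204 → 26 bp
  205–227 then 1–31 → 23 + 31 = 54 bp
Sorted largest to smallest: 147, 54, 26 bp.

147, 54, 26 bp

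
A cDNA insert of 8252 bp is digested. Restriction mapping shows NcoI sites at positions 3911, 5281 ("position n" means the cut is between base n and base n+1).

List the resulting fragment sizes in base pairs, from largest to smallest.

Linear molecule, 2 cuts → 3 fragments:
  3911 − 0 = 3911 bp
  5281 − 3911 = 1370 bp
  8252 − 5281 = 2971 bp
Sorted largest to smallest: 3911, 2971, 1370 bp.

3911, 2971, 1370 bp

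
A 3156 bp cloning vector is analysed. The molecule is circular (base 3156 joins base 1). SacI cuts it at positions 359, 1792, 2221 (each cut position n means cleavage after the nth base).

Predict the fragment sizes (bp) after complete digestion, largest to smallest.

Circular molecule, 3 cuts → 3 fragments:
  1792 − 359 = 1433 bp
  2221 − 1792 = 429 bp
  wrap: 3156 − 2221 + 359 = 1294 bp
Sorted largest to smallest: 1433, 1294, 429 bp.

1433, 1294, 429 bp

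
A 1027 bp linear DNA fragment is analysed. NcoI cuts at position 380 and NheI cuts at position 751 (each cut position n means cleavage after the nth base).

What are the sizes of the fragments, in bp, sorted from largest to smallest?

Combined cut positions (sorted): 380, 751.
Linear molecule, 2 cuts → 3 fragments:
  380 − 0 = 380 bp
  751 − 380 = 371 bp
  1027 − 751 = 276 bp
Sorted largest to smallest: 380, 371, 276 bp.

380, 371, 276 bp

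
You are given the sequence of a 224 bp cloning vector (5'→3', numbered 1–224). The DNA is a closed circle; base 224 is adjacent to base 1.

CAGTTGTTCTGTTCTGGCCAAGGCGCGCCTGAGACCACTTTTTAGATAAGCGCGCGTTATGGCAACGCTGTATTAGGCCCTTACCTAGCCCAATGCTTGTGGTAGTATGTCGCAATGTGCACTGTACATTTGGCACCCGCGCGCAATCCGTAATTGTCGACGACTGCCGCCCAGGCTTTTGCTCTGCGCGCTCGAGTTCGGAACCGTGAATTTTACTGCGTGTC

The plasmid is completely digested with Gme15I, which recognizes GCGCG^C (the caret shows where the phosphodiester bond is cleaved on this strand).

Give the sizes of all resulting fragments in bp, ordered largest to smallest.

89, 61, 47, 27 bp

Gme15I sites (GCGCGC) start at positions 23, 50, 139, 186.
Gme15I cuts after base 5 of each site (before the last base), so after positions 27, 54, 143, 190.
Circular molecule, 4 cuts → 4 fragments:
  28–54 → 27 bp
  55–143 → 89 bp
  144–190 → 47 bp
  191–224 then 1–27 → 34 + 27 = 61 bp
Sorted largest to smallest: 89, 61, 47, 27 bp.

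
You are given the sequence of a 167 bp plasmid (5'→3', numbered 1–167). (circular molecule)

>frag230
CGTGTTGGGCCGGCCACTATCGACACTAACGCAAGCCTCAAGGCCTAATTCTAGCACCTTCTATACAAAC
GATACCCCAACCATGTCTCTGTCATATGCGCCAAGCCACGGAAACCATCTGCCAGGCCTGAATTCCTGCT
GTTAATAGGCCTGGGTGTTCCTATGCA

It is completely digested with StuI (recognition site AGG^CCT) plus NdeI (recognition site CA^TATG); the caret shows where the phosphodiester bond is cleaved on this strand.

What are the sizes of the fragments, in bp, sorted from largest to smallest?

StuI sites (AGGCCT) start at positions 41, 124, 147.
StuI cuts after base 3 of each site, so after positions 43, 126, 149.
The NdeI site (CATATG) starts at position 93.
NdeI cuts after base 2 of each site, so after position 94.
Combined cut positions: 43, 94, 126, 149.
Circular molecule, 4 cuts → 4 fragments:
  44–94 → 51 bp
  95–126 → 32 bp
  127–149 → 23 bp
  150–167 then 1–43 → 18 + 43 = 61 bp
Sorted largest to smallest: 61, 51, 32, 23 bp.

61, 51, 32, 23 bp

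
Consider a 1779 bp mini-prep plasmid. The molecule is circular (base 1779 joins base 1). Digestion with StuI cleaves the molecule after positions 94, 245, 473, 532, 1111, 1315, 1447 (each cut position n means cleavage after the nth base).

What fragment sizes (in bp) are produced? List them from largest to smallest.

Circular molecule, 7 cuts → 7 fragments:
  245 − 94 = 151 bp
  473 − 245 = 228 bp
  532 − 473 = 59 bp
  1111 − 532 = 579 bp
  1315 − 1111 = 204 bp
  1447 − 1315 = 132 bp
  wrap: 1779 − 1447 + 94 = 426 bp
Sorted largest to smallest: 579, 426, 228, 204, 151, 132, 59 bp.

579, 426, 228, 204, 151, 132, 59 bp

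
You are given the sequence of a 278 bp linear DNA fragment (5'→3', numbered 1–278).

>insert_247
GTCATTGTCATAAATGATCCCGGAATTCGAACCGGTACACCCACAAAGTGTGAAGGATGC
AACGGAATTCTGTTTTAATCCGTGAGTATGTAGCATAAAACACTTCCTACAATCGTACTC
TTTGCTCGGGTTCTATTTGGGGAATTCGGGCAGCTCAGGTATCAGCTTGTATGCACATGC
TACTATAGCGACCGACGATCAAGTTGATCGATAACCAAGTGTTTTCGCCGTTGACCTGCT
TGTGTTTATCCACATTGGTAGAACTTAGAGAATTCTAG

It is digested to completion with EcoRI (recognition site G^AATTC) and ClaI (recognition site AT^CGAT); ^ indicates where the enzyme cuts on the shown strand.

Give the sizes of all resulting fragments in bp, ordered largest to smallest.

77, 66, 62, 42, 23, 8 bp

EcoRI sites (GAATTC) start at positions 23, 65, 142, 270.
EcoRI cuts after the first base of each site, so after positions 23, 65, 142, 270.
The ClaI site (ATCGAT) starts at position 207.
ClaI cuts after base 2 of each site, so after position 208.
Combined cut positions: 23, 65, 142, 208, 270.
Linear molecule, 5 cuts → 6 fragments:
  1–23 → 23 bp
  24–65 → 42 bp
  66–142 → 77 bp
  143–208 → 66 bp
  209–270 → 62 bp
  271–278 → 8 bp
Sorted largest to smallest: 77, 66, 62, 42, 23, 8 bp.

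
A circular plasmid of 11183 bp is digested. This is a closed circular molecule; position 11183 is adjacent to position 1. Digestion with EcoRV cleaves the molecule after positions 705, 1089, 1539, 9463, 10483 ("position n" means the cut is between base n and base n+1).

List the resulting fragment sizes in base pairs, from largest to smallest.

7924, 1405, 1020, 450, 384 bp

Circular molecule, 5 cuts → 5 fragments:
  1089 − 705 = 384 bp
  1539 − 1089 = 450 bp
  9463 − 1539 = 7924 bp
  10483 − 9463 = 1020 bp
  wrap: 11183 − 10483 + 705 = 1405 bp
Sorted largest to smallest: 7924, 1405, 1020, 450, 384 bp.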